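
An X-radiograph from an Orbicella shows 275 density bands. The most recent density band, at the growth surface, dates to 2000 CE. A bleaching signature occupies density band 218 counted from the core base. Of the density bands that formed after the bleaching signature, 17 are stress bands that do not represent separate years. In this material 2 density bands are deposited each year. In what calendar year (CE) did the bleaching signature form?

1980 CE

Between density band 218 and the growth surface there are 275 − 218 = 57 density bands.
Removing the 17 false density bands leaves 57 − 17 = 40 true density bands beyond the bleaching signature.
Dividing by 2 density bands per year: 40 / 2 = 20 years.
2000 − 20 = 1980 CE.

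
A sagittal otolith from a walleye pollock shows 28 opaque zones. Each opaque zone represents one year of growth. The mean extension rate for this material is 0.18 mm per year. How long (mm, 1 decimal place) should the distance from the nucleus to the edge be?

The record spans 28 years at 0.18 mm per year.
Length ≈ 0.18 × 28 = 5.0 mm.

5.0 mm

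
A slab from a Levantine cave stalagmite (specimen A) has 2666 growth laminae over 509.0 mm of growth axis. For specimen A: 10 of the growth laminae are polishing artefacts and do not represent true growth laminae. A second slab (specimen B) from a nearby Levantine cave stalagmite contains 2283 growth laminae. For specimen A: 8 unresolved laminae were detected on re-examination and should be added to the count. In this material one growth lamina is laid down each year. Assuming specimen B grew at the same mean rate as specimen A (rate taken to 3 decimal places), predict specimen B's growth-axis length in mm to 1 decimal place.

436.1 mm

Specimen A: true growth lamina count = 2666 − 10 + 8 = 2664.
A: Mean rate = 509.0 mm / 2664 years ≈ 0.191 mm per year.
Length of B = 0.191 × 2283 = 436.1 mm.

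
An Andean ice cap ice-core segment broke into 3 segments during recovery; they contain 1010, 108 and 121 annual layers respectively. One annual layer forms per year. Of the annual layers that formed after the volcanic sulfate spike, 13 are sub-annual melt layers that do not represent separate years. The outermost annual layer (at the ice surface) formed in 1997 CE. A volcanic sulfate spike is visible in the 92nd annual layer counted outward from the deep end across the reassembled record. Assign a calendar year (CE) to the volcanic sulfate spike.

863 CE

Total annual layers = 1010 + 108 + 121 = 1239.
Between annual layer 92 and the ice surface there are 1239 − 92 = 1147 annual layers.
1147 − 13 false = 1134 true annual layers after the volcanic sulfate spike.
1997 − 1134 = 863 CE.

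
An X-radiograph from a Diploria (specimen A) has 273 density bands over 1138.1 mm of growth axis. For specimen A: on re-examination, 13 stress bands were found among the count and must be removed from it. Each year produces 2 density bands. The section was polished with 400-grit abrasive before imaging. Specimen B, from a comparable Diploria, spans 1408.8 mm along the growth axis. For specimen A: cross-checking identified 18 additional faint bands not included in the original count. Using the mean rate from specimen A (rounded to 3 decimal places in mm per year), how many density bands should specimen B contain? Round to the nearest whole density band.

Specimen A: true density band count = 273 − 13 + 18 = 278.
Specimen A: 278 density bands at 2 per year is 278 / 2 = 139 years.
A: Extension rate ≈ 1138.1 / 139 = 8.188 mm per year.
For B, 1408.8 / 8.188 = 172.06 years; at 2 density bands per year that is 172.06 × 2 ≈ 344 density bands.

344 density bands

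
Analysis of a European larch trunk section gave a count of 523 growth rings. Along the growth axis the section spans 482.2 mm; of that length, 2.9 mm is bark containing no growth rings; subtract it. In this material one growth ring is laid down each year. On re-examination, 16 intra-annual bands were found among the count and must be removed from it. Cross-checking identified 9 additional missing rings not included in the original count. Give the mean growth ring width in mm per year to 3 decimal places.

Correcting the raw count gives 523 − 16 + 9 = 516 true growth rings.
Net length = 482.2 − 2.9 = 479.3 mm.
Mean rate = 479.3 mm / 516 years ≈ 0.929 mm per year.

0.929 mm per year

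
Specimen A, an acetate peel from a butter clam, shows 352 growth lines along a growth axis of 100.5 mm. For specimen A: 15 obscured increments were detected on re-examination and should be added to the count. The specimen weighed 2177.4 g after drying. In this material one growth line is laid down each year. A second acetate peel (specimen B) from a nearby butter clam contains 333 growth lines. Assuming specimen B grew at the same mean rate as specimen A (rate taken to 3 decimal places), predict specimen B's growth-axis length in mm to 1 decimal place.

Specimen A: adjusted count: 352 + 15 = 367 growth lines.
A: Mean rate = 100.5 mm / 367 years ≈ 0.274 mm/yr.
Length of B = 0.274 × 333 = 91.2 mm.

91.2 mm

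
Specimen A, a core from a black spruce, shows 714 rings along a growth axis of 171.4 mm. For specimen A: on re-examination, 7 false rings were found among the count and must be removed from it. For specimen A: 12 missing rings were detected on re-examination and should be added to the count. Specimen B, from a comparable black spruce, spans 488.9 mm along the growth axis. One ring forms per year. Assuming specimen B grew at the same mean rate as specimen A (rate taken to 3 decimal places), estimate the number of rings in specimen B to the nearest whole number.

2054 rings

Specimen A: after corrections the count is 714 − 7 + 12 = 719 rings.
A: Extension rate ≈ 171.4 / 719 = 0.238 mm/year.
For B, 488.9 / 0.238 = 2054.20 years ≈ 2054 rings.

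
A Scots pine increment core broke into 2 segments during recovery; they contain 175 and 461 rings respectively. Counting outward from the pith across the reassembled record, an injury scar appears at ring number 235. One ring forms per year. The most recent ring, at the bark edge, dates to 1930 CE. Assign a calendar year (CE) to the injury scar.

Total rings = 175 + 461 = 636.
Between ring 235 and the bark edge there are 636 − 235 = 401 rings.
1930 − 401 = 1529 CE.

1529 CE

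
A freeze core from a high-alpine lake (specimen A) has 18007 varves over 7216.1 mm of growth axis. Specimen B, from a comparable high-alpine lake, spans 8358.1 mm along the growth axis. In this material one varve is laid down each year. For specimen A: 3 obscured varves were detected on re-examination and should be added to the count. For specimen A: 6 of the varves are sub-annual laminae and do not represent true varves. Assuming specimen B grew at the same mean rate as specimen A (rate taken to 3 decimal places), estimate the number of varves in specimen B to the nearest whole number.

20843 varves

Specimen A: adjusted count: 18007 − 6 + 3 = 18004 varves.
A: 7216.1 mm over 18004 years gives 7216.1 / 18004 ≈ 0.401 mm/year.
For B, 8358.1 / 0.401 = 20843.14 years ≈ 20843 varves.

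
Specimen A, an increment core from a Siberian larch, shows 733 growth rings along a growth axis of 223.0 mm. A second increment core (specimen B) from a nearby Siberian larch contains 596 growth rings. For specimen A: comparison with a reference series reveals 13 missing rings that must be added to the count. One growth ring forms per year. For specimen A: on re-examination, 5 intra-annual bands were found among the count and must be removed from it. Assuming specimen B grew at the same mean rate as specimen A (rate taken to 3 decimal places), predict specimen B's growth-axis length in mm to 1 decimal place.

179.4 mm

Specimen A: adjusted count: 733 − 5 + 13 = 741 growth rings.
A: 223.0 mm over 741 years gives 223.0 / 741 ≈ 0.301 mm/yr.
Length of B = 0.301 × 596 = 179.4 mm.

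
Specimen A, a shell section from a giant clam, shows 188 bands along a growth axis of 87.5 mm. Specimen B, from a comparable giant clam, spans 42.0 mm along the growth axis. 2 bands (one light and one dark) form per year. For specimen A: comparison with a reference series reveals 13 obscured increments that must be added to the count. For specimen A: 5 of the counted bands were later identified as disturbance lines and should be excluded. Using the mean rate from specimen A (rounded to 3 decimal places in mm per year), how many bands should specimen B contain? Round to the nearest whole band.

94 bands

Specimen A: correcting the raw count gives 188 − 5 + 13 = 196 true bands.
Specimen A: dividing by 2 bands per year: 196 / 2 = 98 years.
A: Mean rate = 87.5 mm / 98 years ≈ 0.893 mm/year.
B spans 42.0 / 0.893 = 47.03 years; at 2 bands per year that is 47.03 × 2 ≈ 94 bands.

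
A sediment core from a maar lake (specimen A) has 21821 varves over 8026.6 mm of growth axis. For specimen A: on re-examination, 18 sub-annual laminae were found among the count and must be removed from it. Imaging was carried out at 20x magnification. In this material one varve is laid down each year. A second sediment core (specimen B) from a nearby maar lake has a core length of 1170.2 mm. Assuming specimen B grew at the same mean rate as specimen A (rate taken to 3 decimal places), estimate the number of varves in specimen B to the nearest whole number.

3180 varves

Specimen A: adjusted count: 21821 − 18 = 21803 varves.
A: Extension rate ≈ 8026.6 / 21803 = 0.368 mm per year.
For B, 1170.2 / 0.368 = 3179.89 years ≈ 3180 varves.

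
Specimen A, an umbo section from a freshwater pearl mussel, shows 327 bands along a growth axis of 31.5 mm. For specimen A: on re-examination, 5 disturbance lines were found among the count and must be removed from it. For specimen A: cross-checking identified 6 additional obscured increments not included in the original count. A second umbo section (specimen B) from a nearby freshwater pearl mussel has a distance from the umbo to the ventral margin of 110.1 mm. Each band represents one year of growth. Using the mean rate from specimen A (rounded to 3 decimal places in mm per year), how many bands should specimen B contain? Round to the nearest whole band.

1147 bands

Specimen A: true band count = 327 − 5 + 6 = 328.
A: Extension rate ≈ 31.5 / 328 = 0.096 mm/year.
B spans 110.1 / 0.096 = 1146.88 years ≈ 1147 bands.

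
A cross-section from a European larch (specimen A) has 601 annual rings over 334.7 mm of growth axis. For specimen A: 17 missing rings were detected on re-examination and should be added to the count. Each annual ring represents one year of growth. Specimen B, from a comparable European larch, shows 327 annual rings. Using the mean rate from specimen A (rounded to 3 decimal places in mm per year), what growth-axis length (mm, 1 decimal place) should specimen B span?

177.2 mm

Specimen A: after corrections the count is 601 + 17 = 618 annual rings.
A: Mean rate = 334.7 mm / 618 years ≈ 0.542 mm/yr.
B's length ≈ 0.542 × 327 = 177.2 mm.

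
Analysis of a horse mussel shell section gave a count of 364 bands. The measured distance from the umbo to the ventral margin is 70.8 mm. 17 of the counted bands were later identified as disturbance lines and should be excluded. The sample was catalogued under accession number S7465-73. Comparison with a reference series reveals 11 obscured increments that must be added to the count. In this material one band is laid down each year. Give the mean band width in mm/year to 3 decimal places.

After corrections the count is 364 − 17 + 11 = 358 bands.
Mean rate = 70.8 mm / 358 years ≈ 0.198 mm/year.

0.198 mm/year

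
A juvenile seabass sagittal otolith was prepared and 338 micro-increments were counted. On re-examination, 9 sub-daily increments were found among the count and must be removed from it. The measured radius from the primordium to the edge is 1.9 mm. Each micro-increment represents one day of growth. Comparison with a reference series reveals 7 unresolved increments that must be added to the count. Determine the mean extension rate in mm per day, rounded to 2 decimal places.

After corrections the count is 338 − 9 + 7 = 336 micro-increments.
Extension rate ≈ 1.9 / 336 = 0.01 mm per day.

0.01 mm per day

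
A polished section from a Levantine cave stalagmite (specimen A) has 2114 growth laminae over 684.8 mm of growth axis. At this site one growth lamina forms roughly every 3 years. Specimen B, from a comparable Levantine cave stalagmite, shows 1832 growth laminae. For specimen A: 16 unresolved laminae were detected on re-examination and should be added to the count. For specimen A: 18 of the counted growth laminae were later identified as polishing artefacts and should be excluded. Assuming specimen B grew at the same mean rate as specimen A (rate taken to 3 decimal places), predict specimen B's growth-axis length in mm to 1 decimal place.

593.6 mm

Specimen A: correcting the raw count gives 2114 − 18 + 16 = 2112 true growth laminae.
Specimen A: multiplying by 3 years per growth lamina: 2112 × 3 = 6336 years.
A: Extension rate ≈ 684.8 / 6336 = 0.108 mm/year.
Specimen B: 1832 growth laminae at 3 years each span 1832 × 3 = 5496 years. Length of B = 0.108 × 5496 = 593.6 mm.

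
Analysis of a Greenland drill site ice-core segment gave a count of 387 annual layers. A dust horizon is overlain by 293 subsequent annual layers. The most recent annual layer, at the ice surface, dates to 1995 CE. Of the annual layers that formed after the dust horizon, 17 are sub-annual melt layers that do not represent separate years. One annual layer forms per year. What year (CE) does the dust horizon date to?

1719 CE

There are 293 annual layers younger than the dust horizon.
293 − 17 false = 276 true annual layers after the dust horizon.
The annual layer at the ice surface is 1995 CE, so the dust horizon dates to 1995 − 276 = 1719 CE.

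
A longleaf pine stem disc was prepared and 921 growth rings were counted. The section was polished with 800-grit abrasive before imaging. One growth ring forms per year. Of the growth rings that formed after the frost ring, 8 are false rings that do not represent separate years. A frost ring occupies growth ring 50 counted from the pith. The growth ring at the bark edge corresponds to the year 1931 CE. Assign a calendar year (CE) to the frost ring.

1068 CE

921 − 50 = 871 growth rings lie beyond the frost ring toward the bark edge.
871 − 8 false = 863 true growth rings after the frost ring.
The growth ring at the bark edge is 1931 CE, so the frost ring dates to 1931 − 863 = 1068 CE.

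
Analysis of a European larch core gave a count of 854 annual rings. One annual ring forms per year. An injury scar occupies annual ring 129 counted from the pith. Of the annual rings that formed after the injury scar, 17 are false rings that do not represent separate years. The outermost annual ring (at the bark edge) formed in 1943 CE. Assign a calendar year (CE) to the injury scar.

1235 CE

The injury scar sits at annual ring 129 from the pith, so 854 − 129 = 725 annual rings formed after it.
Excluding 17 false annual rings: 725 − 17 = 708.
The annual ring at the bark edge is 1943 CE, so the injury scar dates to 1943 − 708 = 1235 CE.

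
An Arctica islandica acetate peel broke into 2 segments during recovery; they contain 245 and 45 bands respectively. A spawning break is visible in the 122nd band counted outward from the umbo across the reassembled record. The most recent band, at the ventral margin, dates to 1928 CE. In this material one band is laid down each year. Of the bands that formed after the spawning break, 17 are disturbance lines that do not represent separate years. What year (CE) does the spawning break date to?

1777 CE

Total bands = 245 + 45 = 290.
The spawning break sits at band 122 from the umbo, so 290 − 122 = 168 bands formed after it.
168 − 17 false = 151 true bands after the spawning break.
The band at the ventral margin is 1928 CE, so the spawning break dates to 1928 − 151 = 1777 CE.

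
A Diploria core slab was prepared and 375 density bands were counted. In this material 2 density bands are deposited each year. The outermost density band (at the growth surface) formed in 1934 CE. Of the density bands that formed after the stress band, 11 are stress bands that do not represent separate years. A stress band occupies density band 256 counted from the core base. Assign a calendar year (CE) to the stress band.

Between density band 256 and the growth surface there are 375 − 256 = 119 density bands.
119 − 11 false = 108 true density bands after the stress band.
With 2 density bands per year, 108 / 2 = 54 years.
The density band at the growth surface is 1934 CE, so the stress band dates to 1934 − 54 = 1880 CE.

1880 CE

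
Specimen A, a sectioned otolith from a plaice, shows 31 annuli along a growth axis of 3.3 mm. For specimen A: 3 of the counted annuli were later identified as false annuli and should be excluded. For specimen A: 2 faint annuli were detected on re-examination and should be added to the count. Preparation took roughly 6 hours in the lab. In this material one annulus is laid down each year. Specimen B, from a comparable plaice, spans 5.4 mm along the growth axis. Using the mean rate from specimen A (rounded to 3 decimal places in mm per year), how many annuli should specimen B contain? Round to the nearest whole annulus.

49 annuli

Specimen A: after corrections the count is 31 − 3 + 2 = 30 annuli.
A: Mean rate = 3.3 mm / 30 years ≈ 0.110 mm per year.
Specimen B: 5.4 mm / 0.110 mm per year = 49.09 years ≈ 49 annuli.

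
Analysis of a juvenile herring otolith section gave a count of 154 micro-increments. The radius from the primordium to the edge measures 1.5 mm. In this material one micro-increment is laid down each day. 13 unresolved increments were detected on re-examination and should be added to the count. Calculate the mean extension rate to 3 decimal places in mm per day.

True micro-increment count = 154 + 13 = 167.
Mean rate = 1.5 mm / 167 days ≈ 0.009 mm per day.

0.009 mm per day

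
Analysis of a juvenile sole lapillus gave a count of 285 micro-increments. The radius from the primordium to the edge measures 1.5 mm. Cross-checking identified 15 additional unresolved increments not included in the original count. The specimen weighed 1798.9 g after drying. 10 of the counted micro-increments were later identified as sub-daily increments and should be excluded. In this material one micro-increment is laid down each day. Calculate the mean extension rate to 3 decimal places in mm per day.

Correcting the raw count gives 285 − 10 + 15 = 290 true micro-increments.
Extension rate ≈ 1.5 / 290 = 0.005 mm per day.

0.005 mm per day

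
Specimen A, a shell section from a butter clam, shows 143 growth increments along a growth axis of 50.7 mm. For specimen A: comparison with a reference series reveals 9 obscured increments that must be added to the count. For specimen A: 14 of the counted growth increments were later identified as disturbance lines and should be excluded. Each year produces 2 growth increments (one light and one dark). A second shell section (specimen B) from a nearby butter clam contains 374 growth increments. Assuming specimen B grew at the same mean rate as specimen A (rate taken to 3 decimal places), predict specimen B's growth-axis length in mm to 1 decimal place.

137.4 mm

Specimen A: true growth increment count = 143 − 14 + 9 = 138.
Specimen A: with 2 growth increments per year, 138 / 2 = 69 years.
A: Extension rate ≈ 50.7 / 69 = 0.735 mm/yr.
Specimen B: dividing by 2 growth increments per year: 374 / 2 = 187 years. B's length ≈ 0.735 × 187 = 137.4 mm.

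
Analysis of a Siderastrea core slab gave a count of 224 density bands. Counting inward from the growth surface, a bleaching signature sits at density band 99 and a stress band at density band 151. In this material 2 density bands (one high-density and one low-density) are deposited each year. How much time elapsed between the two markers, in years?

151 − 99 = 52 density bands lie between the two events.
52 density bands at 2 per year is 52 / 2 = 26 years.

26 years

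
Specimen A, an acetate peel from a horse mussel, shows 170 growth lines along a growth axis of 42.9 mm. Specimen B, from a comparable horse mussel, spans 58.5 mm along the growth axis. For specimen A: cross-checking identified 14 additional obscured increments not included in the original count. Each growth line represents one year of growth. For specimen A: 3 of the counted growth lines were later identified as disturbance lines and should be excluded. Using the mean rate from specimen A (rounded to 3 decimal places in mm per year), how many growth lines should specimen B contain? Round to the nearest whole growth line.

Specimen A: after corrections the count is 170 − 3 + 14 = 181 growth lines.
A: 42.9 mm over 181 years gives 42.9 / 181 ≈ 0.237 mm/yr.
B spans 58.5 / 0.237 = 246.84 years ≈ 247 growth lines.

247 growth lines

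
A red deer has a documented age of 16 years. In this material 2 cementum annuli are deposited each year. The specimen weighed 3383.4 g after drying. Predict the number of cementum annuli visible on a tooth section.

Expected cementum annuli: 16 × 2 = 32.
So 32 cementum annuli should be present.

32 cementum annuli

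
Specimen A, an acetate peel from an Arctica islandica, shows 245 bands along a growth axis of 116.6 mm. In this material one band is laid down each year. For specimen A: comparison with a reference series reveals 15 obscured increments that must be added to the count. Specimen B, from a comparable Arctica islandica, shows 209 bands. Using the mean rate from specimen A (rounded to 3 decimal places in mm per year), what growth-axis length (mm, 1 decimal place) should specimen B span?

93.6 mm

Specimen A: after corrections the count is 245 + 15 = 260 bands.
A: 116.6 mm over 260 years gives 116.6 / 260 ≈ 0.448 mm/year.
For B, 0.448 mm/year × 209 years = 93.6 mm.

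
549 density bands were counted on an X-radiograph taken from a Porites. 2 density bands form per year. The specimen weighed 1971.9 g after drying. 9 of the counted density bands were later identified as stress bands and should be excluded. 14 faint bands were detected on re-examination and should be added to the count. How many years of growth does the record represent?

After corrections the count is 549 − 9 + 14 = 554 density bands.
With 2 density bands per year, 554 / 2 = 277 years.

277 years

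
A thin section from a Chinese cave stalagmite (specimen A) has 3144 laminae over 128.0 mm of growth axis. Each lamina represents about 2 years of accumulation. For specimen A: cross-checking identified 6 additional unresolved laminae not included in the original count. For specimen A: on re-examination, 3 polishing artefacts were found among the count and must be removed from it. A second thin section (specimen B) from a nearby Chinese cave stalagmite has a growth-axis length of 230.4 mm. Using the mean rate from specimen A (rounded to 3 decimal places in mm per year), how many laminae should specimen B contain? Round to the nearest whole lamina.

Specimen A: correcting the raw count gives 3144 − 3 + 6 = 3147 true laminae.
Specimen A: at 2 years per lamina, 3147 × 2 = 6294 years.
A: 128.0 mm over 6294 years gives 128.0 / 6294 ≈ 0.020 mm per year.
For B, 230.4 / 0.020 = 11520.00 years; at 2 years per lamina that is 11520.00 / 2 ≈ 5760 laminae.

5760 laminae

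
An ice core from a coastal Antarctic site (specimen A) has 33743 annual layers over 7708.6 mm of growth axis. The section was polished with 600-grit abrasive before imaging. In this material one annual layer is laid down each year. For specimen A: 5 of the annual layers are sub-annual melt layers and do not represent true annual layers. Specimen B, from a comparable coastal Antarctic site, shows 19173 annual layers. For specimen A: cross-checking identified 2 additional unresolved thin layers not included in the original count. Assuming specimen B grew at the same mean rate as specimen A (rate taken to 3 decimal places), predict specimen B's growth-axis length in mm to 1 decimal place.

4371.4 mm

Specimen A: true annual layer count = 33743 − 5 + 2 = 33740.
A: 7708.6 mm over 33740 years gives 7708.6 / 33740 ≈ 0.228 mm per year.
For B, 0.228 mm/year × 19173 years = 4371.4 mm.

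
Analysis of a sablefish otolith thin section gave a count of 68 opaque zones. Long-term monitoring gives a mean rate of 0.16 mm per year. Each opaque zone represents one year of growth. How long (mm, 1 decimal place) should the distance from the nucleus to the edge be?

68 years of growth are recorded.
Length ≈ 0.16 × 68 = 10.9 mm.

10.9 mm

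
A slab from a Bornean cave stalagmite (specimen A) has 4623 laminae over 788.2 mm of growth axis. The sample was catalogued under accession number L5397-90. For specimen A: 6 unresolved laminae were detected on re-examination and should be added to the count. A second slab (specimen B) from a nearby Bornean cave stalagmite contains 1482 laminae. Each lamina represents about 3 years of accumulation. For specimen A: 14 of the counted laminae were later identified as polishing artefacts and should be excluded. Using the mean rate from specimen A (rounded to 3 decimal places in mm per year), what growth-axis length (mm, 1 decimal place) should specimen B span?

Specimen A: correcting the raw count gives 4623 − 14 + 6 = 4615 true laminae.
Specimen A: 4615 laminae at 3 years each span 4615 × 3 = 13845 years.
A: Extension rate ≈ 788.2 / 13845 = 0.057 mm/year.
Specimen B: multiplying by 3 years per lamina: 1482 × 3 = 4446 years. B's length ≈ 0.057 × 4446 = 253.4 mm.

253.4 mm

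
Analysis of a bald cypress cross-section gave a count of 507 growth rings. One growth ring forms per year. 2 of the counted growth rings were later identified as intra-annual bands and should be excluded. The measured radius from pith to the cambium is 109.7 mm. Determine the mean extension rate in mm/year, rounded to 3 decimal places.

0.217 mm/year

Correcting the raw count gives 507 − 2 = 505 true growth rings.
Mean rate = 109.7 mm / 505 years ≈ 0.217 mm/year.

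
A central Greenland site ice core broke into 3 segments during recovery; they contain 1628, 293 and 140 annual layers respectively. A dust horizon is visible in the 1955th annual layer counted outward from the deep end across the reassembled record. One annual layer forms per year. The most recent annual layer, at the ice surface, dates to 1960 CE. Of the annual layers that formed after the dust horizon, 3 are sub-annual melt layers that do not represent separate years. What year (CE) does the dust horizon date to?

1857 CE

Total annual layers = 1628 + 293 + 140 = 2061.
2061 − 1955 = 106 annual layers lie beyond the dust horizon toward the ice surface.
Removing the 3 false annual layers leaves 106 − 3 = 103 true annual layers beyond the dust horizon.
The annual layer at the ice surface is 1960 CE, so the dust horizon dates to 1960 − 103 = 1857 CE.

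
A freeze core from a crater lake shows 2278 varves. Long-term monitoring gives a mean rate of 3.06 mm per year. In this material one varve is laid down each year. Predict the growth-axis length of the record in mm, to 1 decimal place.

6970.7 mm

2278 years of growth are recorded.
Predicted length = 3.06 mm/year × 2278 years = 6970.7 mm.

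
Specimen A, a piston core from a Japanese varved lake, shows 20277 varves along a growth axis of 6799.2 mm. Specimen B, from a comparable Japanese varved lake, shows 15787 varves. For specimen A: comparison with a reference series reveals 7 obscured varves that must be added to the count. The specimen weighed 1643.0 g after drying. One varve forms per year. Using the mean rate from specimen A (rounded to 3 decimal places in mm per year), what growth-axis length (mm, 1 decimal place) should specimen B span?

5288.6 mm

Specimen A: correcting the raw count gives 20277 + 7 = 20284 true varves.
A: Extension rate ≈ 6799.2 / 20284 = 0.335 mm per year.
For B, 0.335 mm/year × 15787 years = 5288.6 mm.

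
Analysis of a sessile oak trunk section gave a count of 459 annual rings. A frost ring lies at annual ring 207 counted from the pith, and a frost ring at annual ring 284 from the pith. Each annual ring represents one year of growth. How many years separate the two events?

The two markers are separated by 284 − 207 = 77 annual rings.
One annual ring per year makes the interval 77 years.

77 years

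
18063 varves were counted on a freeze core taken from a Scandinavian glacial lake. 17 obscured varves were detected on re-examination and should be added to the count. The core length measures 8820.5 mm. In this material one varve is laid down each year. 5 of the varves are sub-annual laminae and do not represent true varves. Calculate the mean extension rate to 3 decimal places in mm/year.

0.488 mm/year

After corrections the count is 18063 − 5 + 17 = 18075 varves.
8820.5 mm over 18075 years gives 8820.5 / 18075 ≈ 0.488 mm/year.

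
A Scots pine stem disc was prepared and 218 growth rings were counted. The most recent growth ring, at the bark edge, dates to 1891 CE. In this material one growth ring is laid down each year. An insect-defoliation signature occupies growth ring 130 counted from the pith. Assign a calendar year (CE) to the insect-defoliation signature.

The insect-defoliation signature sits at growth ring 130 from the pith, so 218 − 130 = 88 growth rings formed after it.
The growth ring at the bark edge is 1891 CE, so the insect-defoliation signature dates to 1891 − 88 = 1803 CE.

1803 CE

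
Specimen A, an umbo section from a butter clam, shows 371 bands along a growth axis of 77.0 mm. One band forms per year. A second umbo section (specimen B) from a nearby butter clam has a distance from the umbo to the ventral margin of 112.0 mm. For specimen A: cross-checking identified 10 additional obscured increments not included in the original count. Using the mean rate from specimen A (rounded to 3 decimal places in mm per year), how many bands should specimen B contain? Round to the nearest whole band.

554 bands

Specimen A: adjusted count: 371 + 10 = 381 bands.
A: 77.0 mm over 381 years gives 77.0 / 381 ≈ 0.202 mm per year.
For B, 112.0 / 0.202 = 554.46 years ≈ 554 bands.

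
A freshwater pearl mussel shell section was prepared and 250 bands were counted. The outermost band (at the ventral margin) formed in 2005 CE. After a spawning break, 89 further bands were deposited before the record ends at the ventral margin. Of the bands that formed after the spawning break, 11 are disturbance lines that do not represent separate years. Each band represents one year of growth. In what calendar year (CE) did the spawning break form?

1927 CE

89 bands formed after the spawning break.
Removing the 11 false bands leaves 89 − 11 = 78 true bands beyond the spawning break.
The band at the ventral margin is 2005 CE, so the spawning break dates to 2005 − 78 = 1927 CE.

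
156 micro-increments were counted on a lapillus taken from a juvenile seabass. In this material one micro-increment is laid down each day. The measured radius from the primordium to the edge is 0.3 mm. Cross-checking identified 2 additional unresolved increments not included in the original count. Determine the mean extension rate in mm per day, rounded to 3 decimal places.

0.002 mm per day

After corrections the count is 156 + 2 = 158 micro-increments.
0.3 mm over 158 days gives 0.3 / 158 ≈ 0.002 mm per day.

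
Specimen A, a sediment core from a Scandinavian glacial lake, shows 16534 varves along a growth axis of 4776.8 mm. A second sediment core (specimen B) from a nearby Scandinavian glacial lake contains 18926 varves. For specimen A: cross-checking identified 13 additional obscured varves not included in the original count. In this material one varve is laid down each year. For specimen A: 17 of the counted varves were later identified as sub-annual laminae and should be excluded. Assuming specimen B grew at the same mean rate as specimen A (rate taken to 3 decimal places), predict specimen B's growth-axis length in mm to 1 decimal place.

5469.6 mm

Specimen A: true varve count = 16534 − 17 + 13 = 16530.
A: Mean rate = 4776.8 mm / 16530 years ≈ 0.289 mm per year.
Length of B = 0.289 × 18926 = 5469.6 mm.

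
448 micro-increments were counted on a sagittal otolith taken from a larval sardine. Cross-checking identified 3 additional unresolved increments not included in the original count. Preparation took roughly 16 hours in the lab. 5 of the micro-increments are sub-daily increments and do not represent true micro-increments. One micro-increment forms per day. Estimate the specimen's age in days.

After corrections the count is 448 − 5 + 3 = 446 micro-increments.
One micro-increment per day makes the duration 446 days.

446 d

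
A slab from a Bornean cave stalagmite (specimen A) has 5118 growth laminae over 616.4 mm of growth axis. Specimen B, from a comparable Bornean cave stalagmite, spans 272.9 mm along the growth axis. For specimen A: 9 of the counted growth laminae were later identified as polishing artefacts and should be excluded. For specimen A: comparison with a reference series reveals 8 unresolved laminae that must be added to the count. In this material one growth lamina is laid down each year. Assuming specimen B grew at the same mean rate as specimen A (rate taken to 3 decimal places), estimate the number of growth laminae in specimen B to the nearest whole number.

Specimen A: true growth lamina count = 5118 − 9 + 8 = 5117.
A: Mean rate = 616.4 mm / 5117 years ≈ 0.120 mm/year.
Specimen B: 272.9 mm / 0.120 mm per year = 2274.17 years ≈ 2274 growth laminae.

2274 growth laminae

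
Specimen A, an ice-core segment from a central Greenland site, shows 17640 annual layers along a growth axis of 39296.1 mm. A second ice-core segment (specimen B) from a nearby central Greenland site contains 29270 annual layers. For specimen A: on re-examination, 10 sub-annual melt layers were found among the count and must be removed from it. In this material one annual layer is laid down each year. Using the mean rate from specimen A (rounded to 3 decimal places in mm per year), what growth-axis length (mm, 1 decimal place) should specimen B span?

65242.8 mm

Specimen A: after corrections the count is 17640 − 10 = 17630 annual layers.
A: Extension rate ≈ 39296.1 / 17630 = 2.229 mm per year.
Length of B = 2.229 × 29270 = 65242.8 mm.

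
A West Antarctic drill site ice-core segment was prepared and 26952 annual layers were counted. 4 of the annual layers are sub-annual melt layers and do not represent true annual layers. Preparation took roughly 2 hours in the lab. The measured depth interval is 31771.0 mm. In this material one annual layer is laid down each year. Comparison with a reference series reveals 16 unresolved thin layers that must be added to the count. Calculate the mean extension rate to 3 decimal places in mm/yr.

1.178 mm/yr

Correcting the raw count gives 26952 − 4 + 16 = 26964 true annual layers.
Mean rate = 31771.0 mm / 26964 years ≈ 1.178 mm/yr.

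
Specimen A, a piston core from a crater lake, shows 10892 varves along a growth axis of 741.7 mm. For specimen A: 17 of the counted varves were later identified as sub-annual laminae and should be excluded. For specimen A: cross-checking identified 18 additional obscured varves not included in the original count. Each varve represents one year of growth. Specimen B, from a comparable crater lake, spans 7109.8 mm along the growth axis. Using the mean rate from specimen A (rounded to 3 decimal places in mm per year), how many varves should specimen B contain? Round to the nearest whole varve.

104556 varves

Specimen A: true varve count = 10892 − 17 + 18 = 10893.
A: 741.7 mm over 10893 years gives 741.7 / 10893 ≈ 0.068 mm/year.
B spans 7109.8 / 0.068 = 104555.88 years ≈ 104556 varves.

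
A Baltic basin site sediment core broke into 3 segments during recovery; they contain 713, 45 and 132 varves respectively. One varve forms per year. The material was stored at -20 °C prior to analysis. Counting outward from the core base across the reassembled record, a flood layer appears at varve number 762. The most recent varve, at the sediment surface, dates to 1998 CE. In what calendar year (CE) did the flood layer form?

1870 CE

Total varves = 713 + 45 + 132 = 890.
Between varve 762 and the sediment surface there are 890 − 762 = 128 varves.
Counting back 128 years from 1998 CE places the flood layer in 1998 − 128 = 1870 CE.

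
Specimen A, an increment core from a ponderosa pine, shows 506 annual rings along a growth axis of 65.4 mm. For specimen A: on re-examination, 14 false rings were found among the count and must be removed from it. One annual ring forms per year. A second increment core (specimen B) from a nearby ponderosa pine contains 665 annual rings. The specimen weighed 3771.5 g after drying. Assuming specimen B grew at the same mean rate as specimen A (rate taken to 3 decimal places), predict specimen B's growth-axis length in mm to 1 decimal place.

88.4 mm

Specimen A: after corrections the count is 506 − 14 = 492 annual rings.
A: 65.4 mm over 492 years gives 65.4 / 492 ≈ 0.133 mm/year.
Length of B = 0.133 × 665 = 88.4 mm.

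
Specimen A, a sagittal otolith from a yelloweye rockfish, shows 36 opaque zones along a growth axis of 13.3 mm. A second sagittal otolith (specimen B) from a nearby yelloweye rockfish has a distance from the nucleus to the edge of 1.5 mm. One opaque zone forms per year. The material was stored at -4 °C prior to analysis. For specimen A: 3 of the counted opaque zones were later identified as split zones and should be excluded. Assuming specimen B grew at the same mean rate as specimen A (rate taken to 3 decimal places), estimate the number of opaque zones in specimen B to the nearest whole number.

Specimen A: true opaque zone count = 36 − 3 = 33.
A: Mean rate = 13.3 mm / 33 years ≈ 0.403 mm/yr.
For B, 1.5 / 0.403 = 3.72 years ≈ 4 opaque zones.

4 opaque zones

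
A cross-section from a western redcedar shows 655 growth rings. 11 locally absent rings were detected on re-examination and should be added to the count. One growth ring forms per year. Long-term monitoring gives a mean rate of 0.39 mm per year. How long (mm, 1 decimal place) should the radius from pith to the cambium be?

After corrections the count is 655 + 11 = 666 growth rings.
Length ≈ 0.39 × 666 = 259.7 mm.

259.7 mm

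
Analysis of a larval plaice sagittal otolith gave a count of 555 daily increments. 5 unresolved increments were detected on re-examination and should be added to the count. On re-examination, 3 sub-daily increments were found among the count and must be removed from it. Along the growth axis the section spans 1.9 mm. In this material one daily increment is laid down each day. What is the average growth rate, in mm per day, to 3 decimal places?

0.003 mm per day

After corrections the count is 555 − 3 + 5 = 557 daily increments.
Mean rate = 1.9 mm / 557 days ≈ 0.003 mm per day.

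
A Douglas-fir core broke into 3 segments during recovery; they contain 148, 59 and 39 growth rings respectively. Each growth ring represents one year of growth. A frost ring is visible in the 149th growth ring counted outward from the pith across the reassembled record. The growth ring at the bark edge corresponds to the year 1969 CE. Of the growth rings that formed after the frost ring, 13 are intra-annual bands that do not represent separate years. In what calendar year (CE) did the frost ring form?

Total growth rings = 148 + 59 + 39 = 246.
The frost ring sits at growth ring 149 from the pith, so 246 − 149 = 97 growth rings formed after it.
Excluding 13 false growth rings: 97 − 13 = 84.
1969 − 84 = 1885 CE.

1885 CE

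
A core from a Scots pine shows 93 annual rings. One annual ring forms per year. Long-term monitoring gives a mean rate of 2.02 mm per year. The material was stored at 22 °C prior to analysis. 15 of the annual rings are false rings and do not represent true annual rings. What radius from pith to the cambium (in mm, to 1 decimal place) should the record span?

Correcting the raw count gives 93 − 15 = 78 true annual rings.
78 years at 2.02 mm/year gives 2.02 × 78 = 157.6 mm.

157.6 mm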